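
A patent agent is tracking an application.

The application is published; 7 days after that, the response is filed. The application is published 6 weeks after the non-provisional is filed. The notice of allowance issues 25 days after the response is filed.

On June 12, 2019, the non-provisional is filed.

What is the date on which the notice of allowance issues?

The non-provisional is filed: Jun 12, 2019.
The application is published: Jun 12, 2019 + 6 weeks = Jul 24, 2019.
The response is filed: Jul 24, 2019 + 7 days = Jul 31, 2019.
The notice of allowance issues: Jul 31, 2019 + 25 days = Aug 25, 2019.

August 25, 2019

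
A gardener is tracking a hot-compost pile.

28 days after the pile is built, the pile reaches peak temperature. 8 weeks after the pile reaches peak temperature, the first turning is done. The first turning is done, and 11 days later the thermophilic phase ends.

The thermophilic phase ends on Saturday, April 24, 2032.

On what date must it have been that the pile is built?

Tuesday, January 20, 2032

The thermophilic phase ends: Apr 24, 2032.
The first turning is done: Apr 24, 2032 − 11 days = Apr 13, 2032.
The pile reaches peak temperature: Apr 13, 2032 − 8 weeks = Feb 17, 2032.
The pile is built: Feb 17, 2032 − 28 days = Jan 20, 2032.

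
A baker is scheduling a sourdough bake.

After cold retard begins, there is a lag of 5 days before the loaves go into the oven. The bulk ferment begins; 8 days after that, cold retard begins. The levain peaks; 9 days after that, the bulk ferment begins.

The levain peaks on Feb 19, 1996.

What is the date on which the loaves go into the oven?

The levain peaks: Feb 19, 1996.
The bulk ferment begins: Feb 19, 1996 + 9 days = Feb 28, 1996.
Cold retard begins: Feb 28, 1996 + 8 days = Mar 7, 1996.
The loaves go into the oven: Mar 7, 1996 + 5 days = Mar 12, 1996.

Mar 12, 1996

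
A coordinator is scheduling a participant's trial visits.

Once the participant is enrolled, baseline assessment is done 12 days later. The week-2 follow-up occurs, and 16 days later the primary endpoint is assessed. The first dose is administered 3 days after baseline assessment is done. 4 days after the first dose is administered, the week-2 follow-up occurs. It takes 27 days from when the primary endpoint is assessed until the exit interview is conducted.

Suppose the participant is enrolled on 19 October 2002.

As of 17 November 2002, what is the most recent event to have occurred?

The participant is enrolled: Oct 19, 2002.
Baseline assessment is done: Oct 19, 2002 + 12 days = Oct 31, 2002.
The first dose is administered: Oct 31, 2002 + 3 days = Nov 3, 2002.
The week-2 follow-up occurs: Nov 3, 2002 + 4 days = Nov 7, 2002.
The primary endpoint is assessed: Nov 7, 2002 + 16 days = Nov 23, 2002.
The exit interview is conducted: Nov 23, 2002 + 27 days = Dec 20, 2002.
Nov 17, 2002 falls between when the week-2 follow-up occurs (Nov 7, 2002) and when the primary endpoint is assessed (Nov 23, 2002).

The week-2 follow-up occurs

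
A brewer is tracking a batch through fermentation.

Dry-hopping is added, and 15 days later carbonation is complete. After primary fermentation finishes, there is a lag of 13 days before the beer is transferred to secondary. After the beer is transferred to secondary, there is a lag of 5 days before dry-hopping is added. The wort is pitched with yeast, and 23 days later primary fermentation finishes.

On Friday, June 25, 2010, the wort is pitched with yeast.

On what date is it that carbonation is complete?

The wort is pitched with yeast: Jun 25, 2010.
Primary fermentation finishes: Jun 25, 2010 + 23 days = Jul 18, 2010.
The beer is transferred to secondary: Jul 18, 2010 + 13 days = Jul 31, 2010.
Dry-hopping is added: Jul 31, 2010 + 5 days = Aug 5, 2010.
Carbonation is complete: Aug 5, 2010 + 15 days = Aug 20, 2010.

Friday, August 20, 2010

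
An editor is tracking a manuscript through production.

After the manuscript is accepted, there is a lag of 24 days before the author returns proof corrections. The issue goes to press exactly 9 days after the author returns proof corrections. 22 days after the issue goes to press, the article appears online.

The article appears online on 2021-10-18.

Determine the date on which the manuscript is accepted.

2021-08-24

The article appears online: Oct 18, 2021.
The issue goes to press: Oct 18, 2021 − 22 days = Sep 26, 2021.
The author returns proof corrections: Sep 26, 2021 − 9 days = Sep 17, 2021.
The manuscript is accepted: Sep 17, 2021 − 24 days = Aug 24, 2021.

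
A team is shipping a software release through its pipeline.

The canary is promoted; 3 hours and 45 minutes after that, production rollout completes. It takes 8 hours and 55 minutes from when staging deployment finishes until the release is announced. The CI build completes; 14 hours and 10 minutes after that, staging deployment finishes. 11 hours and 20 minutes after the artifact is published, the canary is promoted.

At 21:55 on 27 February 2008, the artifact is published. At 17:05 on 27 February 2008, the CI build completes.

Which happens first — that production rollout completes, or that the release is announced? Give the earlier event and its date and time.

Production rollout completes — 13:00 on 28 February 2008

The artifact is published: 21:55 Feb 27, 2008.
The canary is promoted: 21:55 Feb 27, 2008 + 11h20m = 09:15 Feb 28, 2008.
Production rollout completes: 09:15 Feb 28, 2008 + 3h45m = 13:00 Feb 28, 2008.
The CI build completes: 17:05 Feb 27, 2008.
Staging deployment finishes: 17:05 Feb 27, 2008 + 14h10m = 07:15 Feb 28, 2008.
The release is announced: 07:15 Feb 28, 2008 + 8h55m = 16:10 Feb 28, 2008.
Comparing: production rollout completes at 13:00 Feb 28, 2008 vs the release is announced at 16:10 Feb 28, 2008. Earlier: production rollout completes.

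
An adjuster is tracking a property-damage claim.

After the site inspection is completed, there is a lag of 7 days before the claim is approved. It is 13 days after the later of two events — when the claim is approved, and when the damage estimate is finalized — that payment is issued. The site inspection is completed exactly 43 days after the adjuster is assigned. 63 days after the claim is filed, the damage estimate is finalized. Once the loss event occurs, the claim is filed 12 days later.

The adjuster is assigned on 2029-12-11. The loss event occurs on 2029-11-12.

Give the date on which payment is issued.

2030-02-12

The adjuster is assigned: Dec 11, 2029.
The site inspection is completed: Dec 11, 2029 + 43 days = Jan 23, 2030.
The claim is approved: Jan 23, 2030 + 7 days = Jan 30, 2030.
The loss event occurs: Nov 12, 2029.
The claim is filed: Nov 12, 2029 + 12 days = Nov 24, 2029.
The damage estimate is finalized: Nov 24, 2029 + 63 days = Jan 26, 2030.
Both prerequisites met — the claim is approved (Jan 30, 2030), the damage estimate is finalized (Jan 26, 2030); the later is Jan 30, 2030.
Payment is issued: Jan 30, 2030 + 13 days = Feb 12, 2030.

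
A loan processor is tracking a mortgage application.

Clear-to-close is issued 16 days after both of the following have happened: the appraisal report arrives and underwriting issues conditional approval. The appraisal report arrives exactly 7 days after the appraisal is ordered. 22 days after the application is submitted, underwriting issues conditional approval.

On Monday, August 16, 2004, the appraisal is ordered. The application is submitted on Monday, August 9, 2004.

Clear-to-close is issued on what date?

Thursday, September 16, 2004

The appraisal is ordered: Aug 16, 2004.
The appraisal report arrives: Aug 16, 2004 + 7 days = Aug 23, 2004.
The application is submitted: Aug 9, 2004.
Underwriting issues conditional approval: Aug 9, 2004 + 22 days = Aug 31, 2004.
Both prerequisites met — the appraisal report arrives (Aug 23, 2004), underwriting issues conditional approval (Aug 31, 2004); the later is Aug 31, 2004.
Clear-to-close is issued: Aug 31, 2004 + 16 days = Sep 16, 2004.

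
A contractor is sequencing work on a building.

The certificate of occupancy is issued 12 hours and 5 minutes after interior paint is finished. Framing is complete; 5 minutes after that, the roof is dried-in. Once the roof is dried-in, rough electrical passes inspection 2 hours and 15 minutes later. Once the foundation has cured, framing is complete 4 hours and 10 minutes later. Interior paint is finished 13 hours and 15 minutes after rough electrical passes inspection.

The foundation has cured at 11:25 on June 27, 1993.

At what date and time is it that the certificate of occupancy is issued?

19:15 on June 28, 1993

The foundation has cured: 11:25 Jun 27, 1993.
Framing is complete: 11:25 Jun 27, 1993 + 4h10m = 15:35 Jun 27, 1993.
The roof is dried-in: 15:35 Jun 27, 1993 + 5m = 15:40 Jun 27, 1993.
Rough electrical passes inspection: 15:40 Jun 27, 1993 + 2h15m = 17:55 Jun 27, 1993.
Interior paint is finished: 17:55 Jun 27, 1993 + 13h15m = 07:10 Jun 28, 1993.
The certificate of occupancy is issued: 07:10 Jun 28, 1993 + 12h05m = 19:15 Jun 28, 1993.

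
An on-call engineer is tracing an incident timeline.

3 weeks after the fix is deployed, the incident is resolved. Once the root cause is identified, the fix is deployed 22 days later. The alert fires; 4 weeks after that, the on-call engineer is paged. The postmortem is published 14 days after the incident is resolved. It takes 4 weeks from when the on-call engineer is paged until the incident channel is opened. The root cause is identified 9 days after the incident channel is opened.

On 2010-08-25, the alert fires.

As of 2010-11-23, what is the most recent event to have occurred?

The alert fires: Aug 25, 2010.
The on-call engineer is paged: Aug 25, 2010 + 4 weeks = Sep 22, 2010.
The incident channel is opened: Sep 22, 2010 + 4 weeks = Oct 20, 2010.
The root cause is identified: Oct 20, 2010 + 9 days = Oct 29, 2010.
The fix is deployed: Oct 29, 2010 + 22 days = Nov 20, 2010.
The incident is resolved: Nov 20, 2010 + 3 weeks = Dec 11, 2010.
The postmortem is published: Dec 11, 2010 + 14 days = Dec 25, 2010.
Nov 23, 2010 falls between when the fix is deployed (Nov 20, 2010) and when the incident is resolved (Dec 11, 2010).

The fix is deployed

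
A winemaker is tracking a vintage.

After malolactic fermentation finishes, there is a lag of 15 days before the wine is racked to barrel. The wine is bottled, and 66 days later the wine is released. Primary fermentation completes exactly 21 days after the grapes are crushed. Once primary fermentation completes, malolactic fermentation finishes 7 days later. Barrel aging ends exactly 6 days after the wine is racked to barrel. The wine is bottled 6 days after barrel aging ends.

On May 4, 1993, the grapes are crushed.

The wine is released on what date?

Sep 2, 1993

The grapes are crushed: May 4, 1993.
Primary fermentation completes: May 4, 1993 + 21 days = May 25, 1993.
Malolactic fermentation finishes: May 25, 1993 + 7 days = Jun 1, 1993.
The wine is racked to barrel: Jun 1, 1993 + 15 days = Jun 16, 1993.
Barrel aging ends: Jun 16, 1993 + 6 days = Jun 22, 1993.
The wine is bottled: Jun 22, 1993 + 6 days = Jun 28, 1993.
The wine is released: Jun 28, 1993 + 66 days = Sep 2, 1993.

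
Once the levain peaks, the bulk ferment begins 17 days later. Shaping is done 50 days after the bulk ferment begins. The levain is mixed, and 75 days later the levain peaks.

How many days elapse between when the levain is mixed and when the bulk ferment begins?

Causal path: the levain is mixed → the levain peaks → the bulk ferment begins.
Total delay along the path: 75 + 17 = 92 days.

92 days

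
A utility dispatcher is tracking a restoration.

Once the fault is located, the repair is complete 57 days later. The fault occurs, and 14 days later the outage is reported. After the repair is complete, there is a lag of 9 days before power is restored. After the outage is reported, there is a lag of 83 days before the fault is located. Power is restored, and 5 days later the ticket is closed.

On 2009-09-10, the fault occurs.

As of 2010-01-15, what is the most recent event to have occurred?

The fault occurs: Sep 10, 2009.
The outage is reported: Sep 10, 2009 + 14 days = Sep 24, 2009.
The fault is located: Sep 24, 2009 + 83 days = Dec 16, 2009.
The repair is complete: Dec 16, 2009 + 57 days = Feb 11, 2010.
Power is restored: Feb 11, 2010 + 9 days = Feb 20, 2010.
The ticket is closed: Feb 20, 2010 + 5 days = Feb 25, 2010.
Jan 15, 2010 falls between when the fault is located (Dec 16, 2009) and when the repair is complete (Feb 11, 2010).

The fault is located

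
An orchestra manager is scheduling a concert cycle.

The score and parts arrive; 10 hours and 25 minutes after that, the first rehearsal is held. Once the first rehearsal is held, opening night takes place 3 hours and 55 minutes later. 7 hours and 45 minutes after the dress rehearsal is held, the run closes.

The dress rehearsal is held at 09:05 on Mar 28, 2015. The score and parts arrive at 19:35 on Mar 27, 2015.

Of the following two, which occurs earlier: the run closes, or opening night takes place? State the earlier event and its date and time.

Opening night takes place — 09:55 on Mar 28, 2015

The dress rehearsal is held: 09:05 Mar 28, 2015.
The run closes: 09:05 Mar 28, 2015 + 7h45m = 16:50 Mar 28, 2015.
The score and parts arrive: 19:35 Mar 27, 2015.
The first rehearsal is held: 19:35 Mar 27, 2015 + 10h25m = 06:00 Mar 28, 2015.
Opening night takes place: 06:00 Mar 28, 2015 + 3h55m = 09:55 Mar 28, 2015.
Comparing: the run closes at 16:50 Mar 28, 2015 vs opening night takes place at 09:55 Mar 28, 2015. Earlier: opening night takes place.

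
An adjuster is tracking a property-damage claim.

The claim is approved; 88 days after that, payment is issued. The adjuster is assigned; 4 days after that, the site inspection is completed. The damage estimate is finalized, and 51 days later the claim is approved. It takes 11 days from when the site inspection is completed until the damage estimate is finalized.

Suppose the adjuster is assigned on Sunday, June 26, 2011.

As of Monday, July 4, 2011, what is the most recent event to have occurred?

The adjuster is assigned: Jun 26, 2011.
The site inspection is completed: Jun 26, 2011 + 4 days = Jun 30, 2011.
The damage estimate is finalized: Jun 30, 2011 + 11 days = Jul 11, 2011.
The claim is approved: Jul 11, 2011 + 51 days = Aug 31, 2011.
Payment is issued: Aug 31, 2011 + 88 days = Nov 27, 2011.
Jul 4, 2011 falls between when the site inspection is completed (Jun 30, 2011) and when the damage estimate is finalized (Jul 11, 2011).

The site inspection is completed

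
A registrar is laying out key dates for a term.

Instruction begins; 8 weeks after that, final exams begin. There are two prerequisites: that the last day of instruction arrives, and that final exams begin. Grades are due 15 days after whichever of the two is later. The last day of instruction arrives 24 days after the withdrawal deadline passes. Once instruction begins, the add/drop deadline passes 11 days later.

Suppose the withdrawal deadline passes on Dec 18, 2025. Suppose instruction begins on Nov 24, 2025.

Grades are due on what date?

Feb 3, 2026

The withdrawal deadline passes: Dec 18, 2025.
The last day of instruction arrives: Dec 18, 2025 + 24 days = Jan 11, 2026.
Instruction begins: Nov 24, 2025.
Final exams begin: Nov 24, 2025 + 8 weeks = Jan 19, 2026.
Both prerequisites met — the last day of instruction arrives (Jan 11, 2026), final exams begin (Jan 19, 2026); the later is Jan 19, 2026.
Grades are due: Jan 19, 2026 + 15 days = Feb 3, 2026.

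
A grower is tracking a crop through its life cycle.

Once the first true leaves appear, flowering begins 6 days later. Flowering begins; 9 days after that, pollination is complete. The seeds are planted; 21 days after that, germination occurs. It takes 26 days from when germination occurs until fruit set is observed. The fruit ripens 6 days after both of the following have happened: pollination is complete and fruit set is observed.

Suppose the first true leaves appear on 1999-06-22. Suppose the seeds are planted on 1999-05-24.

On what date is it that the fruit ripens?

The first true leaves appear: Jun 22, 1999.
Flowering begins: Jun 22, 1999 + 6 days = Jun 28, 1999.
Pollination is complete: Jun 28, 1999 + 9 days = Jul 7, 1999.
The seeds are planted: May 24, 1999.
Germination occurs: May 24, 1999 + 21 days = Jun 14, 1999.
Fruit set is observed: Jun 14, 1999 + 26 days = Jul 10, 1999.
Both prerequisites met — pollination is complete (Jul 7, 1999), fruit set is observed (Jul 10, 1999); the later is Jul 10, 1999.
The fruit ripens: Jul 10, 1999 + 6 days = Jul 16, 1999.

1999-07-16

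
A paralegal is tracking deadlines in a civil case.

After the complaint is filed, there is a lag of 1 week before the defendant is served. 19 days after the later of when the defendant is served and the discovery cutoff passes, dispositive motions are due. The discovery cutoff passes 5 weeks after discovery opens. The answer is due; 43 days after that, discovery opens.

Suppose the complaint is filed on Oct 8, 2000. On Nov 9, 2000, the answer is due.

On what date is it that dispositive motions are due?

Feb 14, 2001

The complaint is filed: Oct 8, 2000.
The defendant is served: Oct 8, 2000 + 1 week = Oct 15, 2000.
The answer is due: Nov 9, 2000.
Discovery opens: Nov 9, 2000 + 43 days = Dec 22, 2000.
The discovery cutoff passes: Dec 22, 2000 + 5 weeks = Jan 26, 2001.
Both prerequisites met — the defendant is served (Oct 15, 2000), the discovery cutoff passes (Jan 26, 2001); the later is Jan 26, 2001.
Dispositive motions are due: Jan 26, 2001 + 19 days = Feb 14, 2001.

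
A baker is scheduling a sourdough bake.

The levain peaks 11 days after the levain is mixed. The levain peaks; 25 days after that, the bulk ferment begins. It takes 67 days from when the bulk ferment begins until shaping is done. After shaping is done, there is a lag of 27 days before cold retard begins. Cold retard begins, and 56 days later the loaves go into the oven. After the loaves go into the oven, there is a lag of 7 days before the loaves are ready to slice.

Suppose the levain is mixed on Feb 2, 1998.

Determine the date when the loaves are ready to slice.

The levain is mixed: Feb 2, 1998.
The levain peaks: Feb 2, 1998 + 11 days = Feb 13, 1998.
The bulk ferment begins: Feb 13, 1998 + 25 days = Mar 10, 1998.
Shaping is done: Mar 10, 1998 + 67 days = May 16, 1998.
Cold retard begins: May 16, 1998 + 27 days = Jun 12, 1998.
The loaves go into the oven: Jun 12, 1998 + 56 days = Aug 7, 1998.
The loaves are ready to slice: Aug 7, 1998 + 7 days = Aug 14, 1998.

Aug 14, 1998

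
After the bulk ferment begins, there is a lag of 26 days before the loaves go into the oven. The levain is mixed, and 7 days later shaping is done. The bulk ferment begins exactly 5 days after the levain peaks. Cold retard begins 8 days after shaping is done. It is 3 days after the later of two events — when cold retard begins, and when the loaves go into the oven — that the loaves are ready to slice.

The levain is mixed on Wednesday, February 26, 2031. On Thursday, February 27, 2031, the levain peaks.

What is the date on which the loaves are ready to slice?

The levain is mixed: Feb 26, 2031.
Shaping is done: Feb 26, 2031 + 7 days = Mar 5, 2031.
Cold retard begins: Mar 5, 2031 + 8 days = Mar 13, 2031.
The levain peaks: Feb 27, 2031.
The bulk ferment begins: Feb 27, 2031 + 5 days = Mar 4, 2031.
The loaves go into the oven: Mar 4, 2031 + 26 days = Mar 30, 2031.
Both prerequisites met — cold retard begins (Mar 13, 2031), the loaves go into the oven (Mar 30, 2031); the later is Mar 30, 2031.
The loaves are ready to slice: Mar 30, 2031 + 3 days = Apr 2, 2031.

Wednesday, April 2, 2031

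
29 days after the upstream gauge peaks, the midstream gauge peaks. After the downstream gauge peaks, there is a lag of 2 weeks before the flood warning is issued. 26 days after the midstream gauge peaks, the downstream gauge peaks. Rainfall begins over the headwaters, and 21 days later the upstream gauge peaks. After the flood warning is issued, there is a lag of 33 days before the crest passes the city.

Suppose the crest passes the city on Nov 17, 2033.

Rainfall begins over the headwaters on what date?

The crest passes the city: Nov 17, 2033.
The flood warning is issued: Nov 17, 2033 − 33 days = Oct 15, 2033.
The downstream gauge peaks: Oct 15, 2033 − 2 weeks = Oct 1, 2033.
The midstream gauge peaks: Oct 1, 2033 − 26 days = Sep 5, 2033.
The upstream gauge peaks: Sep 5, 2033 − 29 days = Aug 7, 2033.
Rainfall begins over the headwaters: Aug 7, 2033 − 21 days = Jul 17, 2033.

Jul 17, 2033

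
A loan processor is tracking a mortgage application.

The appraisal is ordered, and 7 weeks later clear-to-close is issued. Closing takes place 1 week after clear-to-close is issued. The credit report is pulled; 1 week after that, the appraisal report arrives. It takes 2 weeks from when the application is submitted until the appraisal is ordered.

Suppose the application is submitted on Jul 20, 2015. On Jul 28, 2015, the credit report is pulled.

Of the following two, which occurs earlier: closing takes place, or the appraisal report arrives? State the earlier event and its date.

The appraisal report arrives — Aug 4, 2015

The application is submitted: Jul 20, 2015.
The appraisal is ordered: Jul 20, 2015 + 2 weeks = Aug 3, 2015.
Clear-to-close is issued: Aug 3, 2015 + 7 weeks = Sep 21, 2015.
Closing takes place: Sep 21, 2015 + 1 week = Sep 28, 2015.
The credit report is pulled: Jul 28, 2015.
The appraisal report arrives: Jul 28, 2015 + 1 week = Aug 4, 2015.
Comparing: closing takes place on Sep 28, 2015 vs the appraisal report arrives on Aug 4, 2015. Earlier: the appraisal report arrives.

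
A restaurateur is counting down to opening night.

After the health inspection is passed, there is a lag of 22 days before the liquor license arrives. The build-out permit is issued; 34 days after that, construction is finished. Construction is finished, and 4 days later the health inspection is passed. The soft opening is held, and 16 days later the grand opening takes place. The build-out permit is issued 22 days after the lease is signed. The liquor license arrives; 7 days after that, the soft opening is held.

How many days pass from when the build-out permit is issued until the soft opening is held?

Causal path: the build-out permit is issued → construction is finished → the health inspection is passed → the liquor license arrives → the soft opening is held.
Total delay along the path: 34 + 4 + 22 + 7 = 67 days.

67 days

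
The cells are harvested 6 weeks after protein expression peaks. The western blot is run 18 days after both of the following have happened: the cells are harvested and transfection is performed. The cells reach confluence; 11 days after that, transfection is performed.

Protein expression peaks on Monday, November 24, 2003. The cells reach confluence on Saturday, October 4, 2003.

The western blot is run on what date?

Protein expression peaks: Nov 24, 2003.
The cells are harvested: Nov 24, 2003 + 6 weeks = Jan 5, 2004.
The cells reach confluence: Oct 4, 2003.
Transfection is performed: Oct 4, 2003 + 11 days = Oct 15, 2003.
Both prerequisites met — the cells are harvested (Jan 5, 2004), transfection is performed (Oct 15, 2003); the later is Jan 5, 2004.
The western blot is run: Jan 5, 2004 + 18 days = Jan 23, 2004.

Friday, January 23, 2004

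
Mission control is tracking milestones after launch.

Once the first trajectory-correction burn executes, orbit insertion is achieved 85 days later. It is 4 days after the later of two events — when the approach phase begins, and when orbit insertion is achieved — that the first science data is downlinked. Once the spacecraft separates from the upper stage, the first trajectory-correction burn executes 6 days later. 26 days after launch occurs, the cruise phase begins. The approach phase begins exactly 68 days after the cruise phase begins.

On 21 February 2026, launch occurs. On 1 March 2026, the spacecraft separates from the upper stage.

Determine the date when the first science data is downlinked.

Launch occurs: Feb 21, 2026.
The cruise phase begins: Feb 21, 2026 + 26 days = Mar 19, 2026.
The approach phase begins: Mar 19, 2026 + 68 days = May 26, 2026.
The spacecraft separates from the upper stage: Mar 1, 2026.
The first trajectory-correction burn executes: Mar 1, 2026 + 6 days = Mar 7, 2026.
Orbit insertion is achieved: Mar 7, 2026 + 85 days = May 31, 2026.
Both prerequisites met — the approach phase begins (May 26, 2026), orbit insertion is achieved (May 31, 2026); the later is May 31, 2026.
The first science data is downlinked: May 31, 2026 + 4 days = Jun 4, 2026.

4 June 2026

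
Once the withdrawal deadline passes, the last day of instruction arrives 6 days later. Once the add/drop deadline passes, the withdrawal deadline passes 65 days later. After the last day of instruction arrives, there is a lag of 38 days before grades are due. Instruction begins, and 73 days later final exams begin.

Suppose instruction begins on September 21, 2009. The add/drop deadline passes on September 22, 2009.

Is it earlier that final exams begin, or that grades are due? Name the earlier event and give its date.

Instruction begins: Sep 21, 2009.
Final exams begin: Sep 21, 2009 + 73 days = Dec 3, 2009.
The add/drop deadline passes: Sep 22, 2009.
The withdrawal deadline passes: Sep 22, 2009 + 65 days = Nov 26, 2009.
The last day of instruction arrives: Nov 26, 2009 + 6 days = Dec 2, 2009.
Grades are due: Dec 2, 2009 + 38 days = Jan 9, 2010.
Comparing: final exams begin on Dec 3, 2009 vs grades are due on Jan 9, 2010. Earlier: final exams begin.

Final exams begin — December 3, 2009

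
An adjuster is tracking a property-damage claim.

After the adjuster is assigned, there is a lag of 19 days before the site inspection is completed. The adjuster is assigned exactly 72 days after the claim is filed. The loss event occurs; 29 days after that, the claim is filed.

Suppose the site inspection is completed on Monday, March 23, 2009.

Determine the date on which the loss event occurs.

The site inspection is completed: Mar 23, 2009.
The adjuster is assigned: Mar 23, 2009 − 19 days = Mar 4, 2009.
The claim is filed: Mar 4, 2009 − 72 days = Dec 22, 2008.
The loss event occurs: Dec 22, 2008 − 29 days = Nov 23, 2008.

Sunday, November 23, 2008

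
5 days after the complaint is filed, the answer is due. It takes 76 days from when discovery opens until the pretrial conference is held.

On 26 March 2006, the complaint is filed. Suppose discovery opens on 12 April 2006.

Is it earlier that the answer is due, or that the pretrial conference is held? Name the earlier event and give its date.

The answer is due — 31 March 2006

The complaint is filed: Mar 26, 2006.
The answer is due: Mar 26, 2006 + 5 days = Mar 31, 2006.
Discovery opens: Apr 12, 2006.
The pretrial conference is held: Apr 12, 2006 + 76 days = Jun 27, 2006.
Comparing: the answer is due on Mar 31, 2006 vs the pretrial conference is held on Jun 27, 2006. Earlier: the answer is due.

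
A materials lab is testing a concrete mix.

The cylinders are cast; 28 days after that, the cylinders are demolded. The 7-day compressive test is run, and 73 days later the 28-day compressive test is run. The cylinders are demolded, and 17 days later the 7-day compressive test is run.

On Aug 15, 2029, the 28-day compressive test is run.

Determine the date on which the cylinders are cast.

The 28-day compressive test is run: Aug 15, 2029.
The 7-day compressive test is run: Aug 15, 2029 − 73 days = Jun 3, 2029.
The cylinders are demolded: Jun 3, 2029 − 17 days = May 17, 2029.
The cylinders are cast: May 17, 2029 − 28 days = Apr 19, 2029.

Apr 19, 2029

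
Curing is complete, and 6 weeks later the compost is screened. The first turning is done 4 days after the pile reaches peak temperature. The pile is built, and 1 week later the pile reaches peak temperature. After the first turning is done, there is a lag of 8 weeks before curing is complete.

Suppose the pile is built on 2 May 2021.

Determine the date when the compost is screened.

19 August 2021

The pile is built: May 2, 2021.
The pile reaches peak temperature: May 2, 2021 + 1 week = May 9, 2021.
The first turning is done: May 9, 2021 + 4 days = May 13, 2021.
Curing is complete: May 13, 2021 + 8 weeks = Jul 8, 2021.
The compost is screened: Jul 8, 2021 + 6 weeks = Aug 19, 2021.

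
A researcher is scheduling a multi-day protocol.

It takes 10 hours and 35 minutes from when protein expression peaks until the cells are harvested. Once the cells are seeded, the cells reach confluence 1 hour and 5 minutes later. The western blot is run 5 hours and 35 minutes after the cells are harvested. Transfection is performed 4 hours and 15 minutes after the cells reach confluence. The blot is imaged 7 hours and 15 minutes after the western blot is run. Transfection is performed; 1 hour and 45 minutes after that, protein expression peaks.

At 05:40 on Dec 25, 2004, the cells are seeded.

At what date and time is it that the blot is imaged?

12:10 on Dec 26, 2004

The cells are seeded: 05:40 Dec 25, 2004.
The cells reach confluence: 05:40 Dec 25, 2004 + 1h05m = 06:45 Dec 25, 2004.
Transfection is performed: 06:45 Dec 25, 2004 + 4h15m = 11:00 Dec 25, 2004.
Protein expression peaks: 11:00 Dec 25, 2004 + 1h45m = 12:45 Dec 25, 2004.
The cells are harvested: 12:45 Dec 25, 2004 + 10h35m = 23:20 Dec 25, 2004.
The western blot is run: 23:20 Dec 25, 2004 + 5h35m = 04:55 Dec 26, 2004.
The blot is imaged: 04:55 Dec 26, 2004 + 7h15m = 12:10 Dec 26, 2004.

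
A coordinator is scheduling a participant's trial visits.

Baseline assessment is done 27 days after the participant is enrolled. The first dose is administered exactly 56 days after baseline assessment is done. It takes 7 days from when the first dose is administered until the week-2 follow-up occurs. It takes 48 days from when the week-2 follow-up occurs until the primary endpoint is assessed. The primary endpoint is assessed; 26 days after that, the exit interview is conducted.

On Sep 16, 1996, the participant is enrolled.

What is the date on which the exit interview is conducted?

The participant is enrolled: Sep 16, 1996.
Baseline assessment is done: Sep 16, 1996 + 27 days = Oct 13, 1996.
The first dose is administered: Oct 13, 1996 + 56 days = Dec 8, 1996.
The week-2 follow-up occurs: Dec 8, 1996 + 7 days = Dec 15, 1996.
The primary endpoint is assessed: Dec 15, 1996 + 48 days = Feb 1, 1997.
The exit interview is conducted: Feb 1, 1997 + 26 days = Feb 27, 1997.

Feb 27, 1997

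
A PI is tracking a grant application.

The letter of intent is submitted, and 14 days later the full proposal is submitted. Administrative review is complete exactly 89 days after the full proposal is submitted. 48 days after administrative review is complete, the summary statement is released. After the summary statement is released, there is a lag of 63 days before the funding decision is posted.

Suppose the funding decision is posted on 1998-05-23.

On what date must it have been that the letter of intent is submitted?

The funding decision is posted: May 23, 1998.
The summary statement is released: May 23, 1998 − 63 days = Mar 21, 1998.
Administrative review is complete: Mar 21, 1998 − 48 days = Feb 1, 1998.
The full proposal is submitted: Feb 1, 1998 − 89 days = Nov 4, 1997.
The letter of intent is submitted: Nov 4, 1997 − 14 days = Oct 21, 1997.

1997-10-21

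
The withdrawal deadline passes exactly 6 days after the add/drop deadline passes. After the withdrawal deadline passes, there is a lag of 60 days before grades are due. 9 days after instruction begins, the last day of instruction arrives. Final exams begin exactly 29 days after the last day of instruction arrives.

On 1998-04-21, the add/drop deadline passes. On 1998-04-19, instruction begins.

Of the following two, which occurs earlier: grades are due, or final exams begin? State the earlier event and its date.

The add/drop deadline passes: Apr 21, 1998.
The withdrawal deadline passes: Apr 21, 1998 + 6 days = Apr 27, 1998.
Grades are due: Apr 27, 1998 + 60 days = Jun 26, 1998.
Instruction begins: Apr 19, 1998.
The last day of instruction arrives: Apr 19, 1998 + 9 days = Apr 28, 1998.
Final exams begin: Apr 28, 1998 + 29 days = May 27, 1998.
Comparing: grades are due on Jun 26, 1998 vs final exams begin on May 27, 1998. Earlier: final exams begin.

Final exams begin — 1998-05-27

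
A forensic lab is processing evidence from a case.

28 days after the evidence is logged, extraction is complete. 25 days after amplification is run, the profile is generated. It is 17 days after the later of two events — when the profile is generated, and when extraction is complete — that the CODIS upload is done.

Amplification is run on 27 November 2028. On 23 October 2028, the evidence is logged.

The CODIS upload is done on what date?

Amplification is run: Nov 27, 2028.
The profile is generated: Nov 27, 2028 + 25 days = Dec 22, 2028.
The evidence is logged: Oct 23, 2028.
Extraction is complete: Oct 23, 2028 + 28 days = Nov 20, 2028.
Both prerequisites met — the profile is generated (Dec 22, 2028), extraction is complete (Nov 20, 2028); the later is Dec 22, 2028.
The CODIS upload is done: Dec 22, 2028 + 17 days = Jan 8, 2029.

8 January 2029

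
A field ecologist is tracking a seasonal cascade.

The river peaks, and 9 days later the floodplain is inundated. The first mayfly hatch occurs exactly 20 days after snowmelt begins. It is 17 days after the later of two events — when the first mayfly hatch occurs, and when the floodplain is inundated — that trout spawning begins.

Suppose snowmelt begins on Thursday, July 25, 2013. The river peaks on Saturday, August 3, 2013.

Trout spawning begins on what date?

Saturday, August 31, 2013

Snowmelt begins: Jul 25, 2013.
The first mayfly hatch occurs: Jul 25, 2013 + 20 days = Aug 14, 2013.
The river peaks: Aug 3, 2013.
The floodplain is inundated: Aug 3, 2013 + 9 days = Aug 12, 2013.
Both prerequisites met — the first mayfly hatch occurs (Aug 14, 2013), the floodplain is inundated (Aug 12, 2013); the later is Aug 14, 2013.
Trout spawning begins: Aug 14, 2013 + 17 days = Aug 31, 2013.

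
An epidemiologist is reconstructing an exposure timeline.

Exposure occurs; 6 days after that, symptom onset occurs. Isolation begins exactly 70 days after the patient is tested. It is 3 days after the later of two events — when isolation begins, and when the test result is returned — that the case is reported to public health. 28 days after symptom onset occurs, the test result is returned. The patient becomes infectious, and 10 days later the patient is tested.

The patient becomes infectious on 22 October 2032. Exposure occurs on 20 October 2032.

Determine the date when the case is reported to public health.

13 January 2033

The patient becomes infectious: Oct 22, 2032.
The patient is tested: Oct 22, 2032 + 10 days = Nov 1, 2032.
Isolation begins: Nov 1, 2032 + 70 days = Jan 10, 2033.
Exposure occurs: Oct 20, 2032.
Symptom onset occurs: Oct 20, 2032 + 6 days = Oct 26, 2032.
The test result is returned: Oct 26, 2032 + 28 days = Nov 23, 2032.
Both prerequisites met — isolation begins (Jan 10, 2033), the test result is returned (Nov 23, 2032); the later is Jan 10, 2033.
The case is reported to public health: Jan 10, 2033 + 3 days = Jan 13, 2033.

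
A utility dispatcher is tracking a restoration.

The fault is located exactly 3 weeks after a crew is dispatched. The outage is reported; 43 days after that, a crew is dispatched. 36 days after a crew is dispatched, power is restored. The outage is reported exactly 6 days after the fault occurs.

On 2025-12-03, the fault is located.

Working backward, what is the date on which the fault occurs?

2025-09-24

The fault is located: Dec 3, 2025.
A crew is dispatched: Dec 3, 2025 − 3 weeks = Nov 12, 2025.
The outage is reported: Nov 12, 2025 − 43 days = Sep 30, 2025.
The fault occurs: Sep 30, 2025 − 6 days = Sep 24, 2025.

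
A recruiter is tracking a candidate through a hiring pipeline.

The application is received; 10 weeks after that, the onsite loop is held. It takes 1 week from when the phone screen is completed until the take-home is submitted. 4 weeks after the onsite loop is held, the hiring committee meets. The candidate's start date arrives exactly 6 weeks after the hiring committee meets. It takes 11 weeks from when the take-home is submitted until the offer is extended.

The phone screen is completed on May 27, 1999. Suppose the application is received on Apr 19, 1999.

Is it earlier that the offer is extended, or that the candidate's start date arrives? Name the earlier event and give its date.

The phone screen is completed: May 27, 1999.
The take-home is submitted: May 27, 1999 + 1 week = Jun 3, 1999.
The offer is extended: Jun 3, 1999 + 11 weeks = Aug 19, 1999.
The application is received: Apr 19, 1999.
The onsite loop is held: Apr 19, 1999 + 10 weeks = Jun 28, 1999.
The hiring committee meets: Jun 28, 1999 + 4 weeks = Jul 26, 1999.
The candidate's start date arrives: Jul 26, 1999 + 6 weeks = Sep 6, 1999.
Comparing: the offer is extended on Aug 19, 1999 vs the candidate's start date arrives on Sep 6, 1999. Earlier: the offer is extended.

The offer is extended — Aug 19, 1999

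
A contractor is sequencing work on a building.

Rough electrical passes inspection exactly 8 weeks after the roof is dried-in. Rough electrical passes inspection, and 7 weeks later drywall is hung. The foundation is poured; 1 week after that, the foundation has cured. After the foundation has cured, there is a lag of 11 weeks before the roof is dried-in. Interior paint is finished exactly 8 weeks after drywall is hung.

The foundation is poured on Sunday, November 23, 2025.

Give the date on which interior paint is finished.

The foundation is poured: Nov 23, 2025.
The foundation has cured: Nov 23, 2025 + 1 week = Nov 30, 2025.
The roof is dried-in: Nov 30, 2025 + 11 weeks = Feb 15, 2026.
Rough electrical passes inspection: Feb 15, 2026 + 8 weeks = Apr 12, 2026.
Drywall is hung: Apr 12, 2026 + 7 weeks = May 31, 2026.
Interior paint is finished: May 31, 2026 + 8 weeks = Jul 26, 2026.

Sunday, July 26, 2026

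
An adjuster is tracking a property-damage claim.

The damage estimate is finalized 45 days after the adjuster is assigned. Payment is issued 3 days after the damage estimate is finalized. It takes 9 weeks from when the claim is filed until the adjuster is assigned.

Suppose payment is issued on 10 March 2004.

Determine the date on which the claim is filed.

20 November 2003

Payment is issued: Mar 10, 2004.
The damage estimate is finalized: Mar 10, 2004 − 3 days = Mar 7, 2004.
The adjuster is assigned: Mar 7, 2004 − 45 days = Jan 22, 2004.
The claim is filed: Jan 22, 2004 − 9 weeks = Nov 20, 2003.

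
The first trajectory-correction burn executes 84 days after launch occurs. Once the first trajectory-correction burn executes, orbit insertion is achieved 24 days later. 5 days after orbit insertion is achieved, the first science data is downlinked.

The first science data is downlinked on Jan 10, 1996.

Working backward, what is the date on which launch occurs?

The first science data is downlinked: Jan 10, 1996.
Orbit insertion is achieved: Jan 10, 1996 − 5 days = Jan 5, 1996.
The first trajectory-correction burn executes: Jan 5, 1996 − 24 days = Dec 12, 1995.
Launch occurs: Dec 12, 1995 − 84 days = Sep 19, 1995.

Sep 19, 1995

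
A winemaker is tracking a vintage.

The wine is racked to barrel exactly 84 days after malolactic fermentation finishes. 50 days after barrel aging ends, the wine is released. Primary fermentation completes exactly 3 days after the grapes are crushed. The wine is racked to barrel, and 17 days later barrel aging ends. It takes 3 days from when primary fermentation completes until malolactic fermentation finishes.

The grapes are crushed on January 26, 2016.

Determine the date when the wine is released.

July 1, 2016

The grapes are crushed: Jan 26, 2016.
Primary fermentation completes: Jan 26, 2016 + 3 days = Jan 29, 2016.
Malolactic fermentation finishes: Jan 29, 2016 + 3 days = Feb 1, 2016.
The wine is racked to barrel: Feb 1, 2016 + 84 days = Apr 25, 2016.
Barrel aging ends: Apr 25, 2016 + 17 days = May 12, 2016.
The wine is released: May 12, 2016 + 50 days = Jul 1, 2016.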